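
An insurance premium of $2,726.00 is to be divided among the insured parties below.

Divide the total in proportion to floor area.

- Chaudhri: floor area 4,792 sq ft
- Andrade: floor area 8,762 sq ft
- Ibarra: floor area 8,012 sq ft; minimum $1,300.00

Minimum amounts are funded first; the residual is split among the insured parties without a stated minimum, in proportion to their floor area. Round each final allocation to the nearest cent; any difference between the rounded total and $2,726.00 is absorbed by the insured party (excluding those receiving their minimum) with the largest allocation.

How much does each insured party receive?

Chaudhri: $504.16; Andrade: $921.84; Ibarra: $1,300.00

Fund the minimums — Ibarra $1,300.00. Balance $1,426.00.
Balance split over remaining floor area 13,554: Chaudhri 504.1605 → $504.16; Andrade 921.8395 → $921.84.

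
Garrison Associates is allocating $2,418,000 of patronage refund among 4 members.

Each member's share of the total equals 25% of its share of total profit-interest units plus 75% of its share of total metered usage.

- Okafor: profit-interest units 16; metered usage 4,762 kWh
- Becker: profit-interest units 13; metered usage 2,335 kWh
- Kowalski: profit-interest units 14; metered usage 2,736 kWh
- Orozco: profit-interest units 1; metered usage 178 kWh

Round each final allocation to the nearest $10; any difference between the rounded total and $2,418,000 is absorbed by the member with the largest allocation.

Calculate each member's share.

Profit-interest units total 44; metered usage total 10,011.
Blended shares (25% profit-interest units + 75% metered usage): Okafor 0.4477; Becker 0.2488; Kowalski 0.2845; Orozco 0.0190.
Proportional shares: Okafor 1,082,457.98; Becker 601,589.24; Kowalski 687,969.32; Orozco 45,983.47.
Rounded to nearest $10: Okafor $1,082,460; Becker $601,590; Kowalski $687,970; Orozco $45,980. Sum = $2,418,000.
Rounded total matches; no reconciliation needed.

Okafor: $1,082,460 | Becker: $601,590 | Kowalski: $687,970 | Orozco: $45,980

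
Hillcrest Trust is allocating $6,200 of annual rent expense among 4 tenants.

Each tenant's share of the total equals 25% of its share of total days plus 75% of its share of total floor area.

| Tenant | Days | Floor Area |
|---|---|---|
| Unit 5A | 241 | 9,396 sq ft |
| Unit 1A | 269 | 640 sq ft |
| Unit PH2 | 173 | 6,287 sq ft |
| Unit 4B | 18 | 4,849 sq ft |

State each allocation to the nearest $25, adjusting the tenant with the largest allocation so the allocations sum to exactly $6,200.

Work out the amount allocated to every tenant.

Totals — days 701, floor area 21,172.
Blended shares (25% days + 75% floor area): Unit 5A 0.4188; Unit 1A 0.1186; Unit PH2 0.2844; Unit 4B 0.1782.
Pro-rata amounts: Unit 5A 2,596.52; Unit 1A 735.36; Unit PH2 1,763.34; Unit 4B 1,104.78.
At nearest $25: Unit 5A $2,600; Unit 1A $725; Unit PH2 $1,775; Unit 4B $1,100. Sum = $6,200.
No rounding difference to absorb.

Unit 5A: $2,600 | Unit 1A: $725 | Unit PH2: $1,775 | Unit 4B: $1,100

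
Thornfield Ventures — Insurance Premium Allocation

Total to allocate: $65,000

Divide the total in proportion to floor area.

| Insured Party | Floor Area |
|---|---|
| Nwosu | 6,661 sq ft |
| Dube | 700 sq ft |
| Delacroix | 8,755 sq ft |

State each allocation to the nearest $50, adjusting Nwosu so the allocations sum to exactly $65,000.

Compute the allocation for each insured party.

Total floor area = 16,116.
Raw shares: Nwosu 6,661/16,116 × $65,000 = 26,865.54; Dube 700/16,116 × $65,000 = 2,823.28; Delacroix 8,755/16,116 × $65,000 = 35,311.18.
Rounded to nearest $50: Nwosu $26,850; Dube $2,800; Delacroix $35,300. Sum = $64,950.
Difference $65,000 − $64,950 = +$50 applied to Nwosu: Nwosu becomes $26,900.

Nwosu: $26,900 · Dube: $2,800 · Delacroix: $35,300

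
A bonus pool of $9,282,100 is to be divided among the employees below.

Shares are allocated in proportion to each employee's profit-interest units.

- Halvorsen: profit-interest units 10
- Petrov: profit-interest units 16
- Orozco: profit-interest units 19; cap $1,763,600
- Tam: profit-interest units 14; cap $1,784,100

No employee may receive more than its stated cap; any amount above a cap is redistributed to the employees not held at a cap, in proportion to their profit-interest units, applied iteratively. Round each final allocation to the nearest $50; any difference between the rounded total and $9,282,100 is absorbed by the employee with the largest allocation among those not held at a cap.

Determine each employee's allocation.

Halvorsen: $2,205,550 | Petrov: $3,528,850 | Orozco: $1,763,600 | Tam: $1,784,100

Total profit-interest units = 59.
Pro-rata shares before constraints: Halvorsen 1,573,237.29; Petrov 2,517,179.66; Orozco 2,989,150.85; Tam 2,202,532.20.
Held at cap: Orozco ($1,763,600), Tam ($1,784,100); remaining pool $5,734,400 reallocated over remaining profit-interest units 26.
Remaining shares: Halvorsen 2,205,538.46 → $2,205,550; Petrov 3,528,861.54 → $3,528,850.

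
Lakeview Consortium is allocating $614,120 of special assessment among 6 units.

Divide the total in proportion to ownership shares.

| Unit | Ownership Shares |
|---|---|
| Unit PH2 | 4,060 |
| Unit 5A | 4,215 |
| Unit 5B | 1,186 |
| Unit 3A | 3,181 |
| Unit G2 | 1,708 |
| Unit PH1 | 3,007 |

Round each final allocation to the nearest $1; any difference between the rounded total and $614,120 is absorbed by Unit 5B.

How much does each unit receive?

Sum of ownership shares: 17,357.
Raw shares: Unit PH2 4,060/17,357 × $614,120 = 143,649.66; Unit 5A 4,215/17,357 × $614,120 = 149,133.82; Unit 5B 1,186/17,357 × $614,120 = 41,962.68; Unit 3A 3,181/17,357 × $614,120 = 112,549.16; Unit G2 1,708/17,357 × $614,120 = 60,431.93; Unit PH1 3,007/17,357 × $614,120 = 106,392.74.
Rounded to nearest $1: Unit PH2 $143,650; Unit 5A $149,134; Unit 5B $41,963; Unit 3A $112,549; Unit G2 $60,432; Unit PH1 $106,393. Sum = $614,121.
Difference $614,120 − $614,121 = −$1 applied to Unit 5B: Unit 5B becomes $41,962.

Unit PH2: $143,650 · Unit 5A: $149,134 · Unit 5B: $41,962 · Unit 3A: $112,549 · Unit G2: $60,432 · Unit PH1: $106,393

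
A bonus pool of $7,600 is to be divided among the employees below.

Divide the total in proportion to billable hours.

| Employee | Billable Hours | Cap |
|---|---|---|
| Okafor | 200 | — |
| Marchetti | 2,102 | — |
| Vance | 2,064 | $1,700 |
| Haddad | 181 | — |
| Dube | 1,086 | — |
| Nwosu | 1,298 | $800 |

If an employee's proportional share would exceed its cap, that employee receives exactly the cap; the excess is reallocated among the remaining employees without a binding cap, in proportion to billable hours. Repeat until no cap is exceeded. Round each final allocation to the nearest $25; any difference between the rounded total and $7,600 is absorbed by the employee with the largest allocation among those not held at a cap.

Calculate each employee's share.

Okafor: $275; Marchetti: $3,025; Vance: $1,700; Haddad: $250; Dube: $1,550; Nwosu: $800

Combined billable hours = 6,931.
Pro-rata shares before constraints: Okafor 219.30; Marchetti 2,304.89; Vance 2,263.22; Haddad 198.47; Dube 1,190.82; Nwosu 1,423.29.
Held at cap: Vance ($1,700), Nwosu ($800); remaining pool $5,100 reallocated over remaining billable hours 3,569.
Redistributed shares: Okafor 285.79 → $275; Marchetti 3,003.70 → $3,000; Haddad 258.64 → $250; Dube 1,551.86 → $1,550.
Rounding difference +$25 applied to Marchetti → $3,025.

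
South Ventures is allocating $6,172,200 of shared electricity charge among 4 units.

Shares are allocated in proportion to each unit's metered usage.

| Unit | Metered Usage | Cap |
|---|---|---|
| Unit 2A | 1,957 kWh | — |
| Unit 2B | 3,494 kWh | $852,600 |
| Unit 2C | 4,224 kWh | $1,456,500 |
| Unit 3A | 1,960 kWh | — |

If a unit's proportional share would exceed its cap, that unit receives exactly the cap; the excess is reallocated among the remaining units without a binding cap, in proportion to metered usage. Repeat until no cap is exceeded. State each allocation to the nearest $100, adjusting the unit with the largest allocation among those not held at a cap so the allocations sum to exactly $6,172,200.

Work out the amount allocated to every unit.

Metered usage total: 11,635.
Proportional shares (ignoring caps): Unit 2A 1,038,160.33; Unit 2B 1,853,516.70; Unit 2C 2,240,771.19; Unit 3A 1,039,751.78.
Capped: Unit 2B ($852,600), Unit 2C ($1,456,500); residual $3,863,100 reallocated over remaining metered usage 3,917.
Redistributed shares: Unit 2A 1,930,070.64 → $1,930,100; Unit 3A 1,933,029.36 → $1,933,000.

Unit 2A: $1,930,100 · Unit 2B: $852,600 · Unit 2C: $1,456,500 · Unit 3A: $1,933,000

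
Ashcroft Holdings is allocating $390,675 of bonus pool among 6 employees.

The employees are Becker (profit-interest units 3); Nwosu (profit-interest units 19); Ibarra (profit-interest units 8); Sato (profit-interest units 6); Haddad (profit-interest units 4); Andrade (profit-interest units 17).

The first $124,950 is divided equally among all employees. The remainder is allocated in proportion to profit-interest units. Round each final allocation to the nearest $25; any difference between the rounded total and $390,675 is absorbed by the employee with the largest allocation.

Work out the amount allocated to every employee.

Becker: $34,800 · Nwosu: $109,400 · Ibarra: $58,125 · Sato: $48,800 · Haddad: $39,475 · Andrade: $100,075

First tranche $124,950 split equally: $20,825 each.
Remainder $265,725 by profit-interest units (total 57): Becker 13,985.53 → $13,975; Nwosu 88,575.00 → $88,575; Ibarra 37,294.74 → $37,300; Sato 27,971.05 → $27,975; Haddad 18,647.37 → $18,650; Andrade 79,251.32 → $79,250.
Totals: Becker $20,825 + $13,975 = $34,800; Nwosu $20,825 + $88,575 = $109,400; Ibarra $20,825 + $37,300 = $58,125; Sato $20,825 + $27,975 = $48,800; Haddad $20,825 + $18,650 = $39,475; Andrade $20,825 + $79,250 = $100,075.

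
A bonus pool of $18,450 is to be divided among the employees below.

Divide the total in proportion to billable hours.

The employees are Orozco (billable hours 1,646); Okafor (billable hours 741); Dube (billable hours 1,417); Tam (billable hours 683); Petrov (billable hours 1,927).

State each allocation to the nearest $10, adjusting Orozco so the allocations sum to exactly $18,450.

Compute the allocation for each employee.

Orozco: $4,740 | Okafor: $2,130 | Dube: $4,080 | Tam: $1,960 | Petrov: $5,540

Billable hours total: 6,414.
Proportional shares: Orozco 1,646/6,414 × $18,450 = 4,734.75; Okafor 741/6,414 × $18,450 = 2,131.50; Dube 1,417/6,414 × $18,450 = 4,076.03; Tam 683/6,414 × $18,450 = 1,964.66; Petrov 1,927/6,414 × $18,450 = 5,543.05.
After rounding ($10): Orozco $4,730; Okafor $2,130; Dube $4,080; Tam $1,960; Petrov $5,540. Sum = $18,440.
Difference $18,450 − $18,440 = +$10 applied to Orozco: Orozco becomes $4,740.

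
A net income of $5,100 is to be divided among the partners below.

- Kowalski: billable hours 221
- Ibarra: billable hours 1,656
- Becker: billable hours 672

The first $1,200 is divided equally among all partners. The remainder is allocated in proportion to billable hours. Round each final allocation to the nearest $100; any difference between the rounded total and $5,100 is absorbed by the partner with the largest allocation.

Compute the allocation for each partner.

Kowalski: $700; Ibarra: $3,000; Becker: $1,400

$1,200 shared equally gives $400 per partner.
Remainder $3,900 by billable hours (total 2,549): Kowalski 338.13 → $300; Ibarra 2,533.70 → $2,500; Becker 1,028.17 → $1,000.
Rounding difference +$100 on remainder applied to Ibarra.
Totals: Kowalski $400 + $300 = $700; Ibarra $400 + $2,600 = $3,000; Becker $400 + $1,000 = $1,400.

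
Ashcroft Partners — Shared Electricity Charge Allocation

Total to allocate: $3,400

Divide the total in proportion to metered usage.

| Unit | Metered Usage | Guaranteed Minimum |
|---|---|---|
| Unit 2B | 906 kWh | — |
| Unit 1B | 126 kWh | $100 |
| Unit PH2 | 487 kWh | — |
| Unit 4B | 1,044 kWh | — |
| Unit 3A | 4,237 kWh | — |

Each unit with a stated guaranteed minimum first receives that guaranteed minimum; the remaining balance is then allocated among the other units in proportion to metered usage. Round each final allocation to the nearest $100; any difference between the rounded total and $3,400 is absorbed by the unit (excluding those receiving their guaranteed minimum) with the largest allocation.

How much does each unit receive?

Minimums first: Unit 1B $100. Remaining pool $3,300.
Remaining pool split over remaining metered usage 6,674: Unit 2B 447.98 → $400; Unit PH2 240.80 → $200; Unit 4B 516.21 → $500; Unit 3A 2,095.01 → $2,100.
Rounding difference +$100 applied to Unit 3A → $2,200.

Unit 2B: $400 · Unit 1B: $100 · Unit PH2: $200 · Unit 4B: $500 · Unit 3A: $2,200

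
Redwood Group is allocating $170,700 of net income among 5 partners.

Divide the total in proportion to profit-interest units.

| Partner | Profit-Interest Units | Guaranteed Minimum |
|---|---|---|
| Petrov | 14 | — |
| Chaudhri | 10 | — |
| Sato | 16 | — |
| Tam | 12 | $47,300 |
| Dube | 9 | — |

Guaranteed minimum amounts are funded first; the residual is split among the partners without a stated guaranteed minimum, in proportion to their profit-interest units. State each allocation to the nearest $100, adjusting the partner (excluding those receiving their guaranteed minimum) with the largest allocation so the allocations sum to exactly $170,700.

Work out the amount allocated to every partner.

Petrov: $35,300 | Chaudhri: $25,200 | Sato: $40,200 | Tam: $47,300 | Dube: $22,700

Guaranteed amounts: Tam $47,300. Remaining pool $123,400.
Remaining pool split over remaining profit-interest units 49: Petrov 35,257.14 → $35,300; Chaudhri 25,183.67 → $25,200; Sato 40,293.88 → $40,300; Dube 22,665.31 → $22,700.
Rounding difference −$100 applied to Sato → $40,200.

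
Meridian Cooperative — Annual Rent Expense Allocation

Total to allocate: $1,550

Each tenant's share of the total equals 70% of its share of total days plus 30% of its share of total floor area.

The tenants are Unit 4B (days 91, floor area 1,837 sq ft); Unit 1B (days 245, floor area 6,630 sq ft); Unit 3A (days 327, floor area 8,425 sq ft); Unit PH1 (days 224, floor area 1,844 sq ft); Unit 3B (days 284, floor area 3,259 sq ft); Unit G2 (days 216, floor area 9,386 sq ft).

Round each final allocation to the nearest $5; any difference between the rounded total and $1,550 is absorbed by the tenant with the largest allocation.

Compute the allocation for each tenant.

Totals — days 1,387, floor area 31,381.
Blended shares (70% days + 30% floor area): Unit 4B 0.0635; Unit 1B 0.1870; Unit 3A 0.2456; Unit PH1 0.1307; Unit 3B 0.1745; Unit G2 0.1987.
Raw shares: Unit 4B 98.41; Unit 1B 289.90; Unit 3A 380.64; Unit PH1 202.55; Unit 3B 270.45; Unit G2 308.05.
After rounding ($5): Unit 4B $100; Unit 1B $290; Unit 3A $380; Unit PH1 $205; Unit 3B $270; Unit G2 $310. Sum = $1,555.
Difference $1,550 − $1,555 = −$5 applied to largest allocation (Unit 3A): Unit 3A becomes $375.

Unit 4B: $100 · Unit 1B: $290 · Unit 3A: $375 · Unit PH1: $205 · Unit 3B: $270 · Unit G2: $310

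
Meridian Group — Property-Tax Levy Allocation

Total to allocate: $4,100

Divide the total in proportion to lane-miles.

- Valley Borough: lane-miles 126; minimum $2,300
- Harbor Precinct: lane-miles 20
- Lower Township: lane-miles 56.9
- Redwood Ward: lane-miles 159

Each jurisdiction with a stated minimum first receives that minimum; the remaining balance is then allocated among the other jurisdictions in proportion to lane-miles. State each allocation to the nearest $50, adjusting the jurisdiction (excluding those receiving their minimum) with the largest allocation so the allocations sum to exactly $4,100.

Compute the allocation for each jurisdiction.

Valley Borough: $2,300 | Harbor Precinct: $150 | Lower Township: $450 | Redwood Ward: $1,200

Guaranteed amounts: Valley Borough $2,300. Remaining pool $1,800.
Remaining pool split over remaining lane-miles 235.9: Harbor Precinct 152.61 → $150; Lower Township 434.17 → $450; Redwood Ward 1,213.23 → $1,200.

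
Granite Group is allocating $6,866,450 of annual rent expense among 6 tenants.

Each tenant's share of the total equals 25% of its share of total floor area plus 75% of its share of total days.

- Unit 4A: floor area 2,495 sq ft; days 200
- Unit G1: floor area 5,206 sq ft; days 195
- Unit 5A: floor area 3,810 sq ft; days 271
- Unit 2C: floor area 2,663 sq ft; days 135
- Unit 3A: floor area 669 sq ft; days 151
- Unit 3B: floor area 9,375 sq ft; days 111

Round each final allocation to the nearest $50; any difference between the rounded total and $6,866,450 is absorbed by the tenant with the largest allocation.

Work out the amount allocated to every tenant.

Unit 4A: $1,145,800; Unit G1: $1,313,700; Unit 5A: $1,582,950; Unit 2C: $842,800; Unit 3A: $778,950; Unit 3B: $1,202,250

Floor area total 24,218; days total 1,063.
Blended shares (25% floor area + 75% days): Unit 4A 0.1669; Unit G1 0.1913; Unit 5A 0.2305; Unit 2C 0.1227; Unit 3A 0.1134; Unit 3B 0.1751.
Unrounded shares: Unit 4A 1,145,775.001; Unit G1 1,313,712.10; Unit 5A 1,582,952.86; Unit 2C 842,782.43; Unit 3A 778,958.38; Unit 3B 1,202,269.23.
After rounding ($50): Unit 4A $1,145,800; Unit G1 $1,313,700; Unit 5A $1,582,950; Unit 2C $842,800; Unit 3A $778,950; Unit 3B $1,202,250. Sum = $6,866,450.
No rounding difference to absorb.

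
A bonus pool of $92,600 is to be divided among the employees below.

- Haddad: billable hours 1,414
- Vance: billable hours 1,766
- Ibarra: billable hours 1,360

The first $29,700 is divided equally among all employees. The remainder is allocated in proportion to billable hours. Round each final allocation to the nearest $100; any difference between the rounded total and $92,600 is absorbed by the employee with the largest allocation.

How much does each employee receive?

$29,700 shared equally gives $9,900 per employee.
Remainder $62,900 by billable hours (total 4,540): Haddad 19,590.44 → $19,600; Vance 24,467.27 → $24,500; Ibarra 18,842.29 → $18,800.
Totals: Haddad $9,900 + $19,600 = $29,500; Vance $9,900 + $24,500 = $34,400; Ibarra $9,900 + $18,800 = $28,700.

Haddad: $29,500 · Vance: $34,400 · Ibarra: $28,700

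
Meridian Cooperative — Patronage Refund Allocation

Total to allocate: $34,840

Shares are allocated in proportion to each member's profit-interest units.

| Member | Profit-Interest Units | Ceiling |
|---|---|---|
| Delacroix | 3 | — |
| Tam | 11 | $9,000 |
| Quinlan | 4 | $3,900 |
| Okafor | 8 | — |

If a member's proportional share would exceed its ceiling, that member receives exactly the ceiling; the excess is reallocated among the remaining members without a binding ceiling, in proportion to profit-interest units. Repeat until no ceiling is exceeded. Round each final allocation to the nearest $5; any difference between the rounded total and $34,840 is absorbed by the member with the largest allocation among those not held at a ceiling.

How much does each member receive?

Profit-interest units total: 26.
Proportional shares (ignoring caps): Delacroix 4,020.00; Tam 14,740.00; Quinlan 5,360.00; Okafor 10,720.00.
Held at cap: Tam ($9,000), Quinlan ($3,900); remaining pool $21,940 reallocated over remaining profit-interest units 11.
Remaining shares: Delacroix 5,983.64 → $5,985; Okafor 15,956.36 → $15,955.

Delacroix: $5,985; Tam: $9,000; Quinlan: $3,900; Okafor: $15,955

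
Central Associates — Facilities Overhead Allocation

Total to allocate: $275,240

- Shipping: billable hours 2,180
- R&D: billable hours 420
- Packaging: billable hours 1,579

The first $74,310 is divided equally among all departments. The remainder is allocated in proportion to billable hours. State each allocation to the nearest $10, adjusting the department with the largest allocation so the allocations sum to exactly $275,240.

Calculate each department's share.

Shipping: $129,590 · R&D: $44,960 · Packaging: $100,690

$74,310 shared equally gives $24,770 per department.
Remainder $200,930 by billable hours (total 4,179): Shipping 104,816.32 → $104,820; R&D 20,193.97 → $20,190; Packaging 75,919.71 → $75,920.
Totals: Shipping $24,770 + $104,820 = $129,590; R&D $24,770 + $20,190 = $44,960; Packaging $24,770 + $75,920 = $100,690.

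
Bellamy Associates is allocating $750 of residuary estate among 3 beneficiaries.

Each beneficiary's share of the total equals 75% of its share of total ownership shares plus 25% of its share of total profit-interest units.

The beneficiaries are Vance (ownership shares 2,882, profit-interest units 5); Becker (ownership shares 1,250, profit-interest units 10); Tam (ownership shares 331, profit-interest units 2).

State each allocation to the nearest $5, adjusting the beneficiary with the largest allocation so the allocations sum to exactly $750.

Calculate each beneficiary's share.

Vance: $415; Becker: $270; Tam: $65

Ownership shares total 4,463; profit-interest units total 17.
Composite weights (75% ownership shares + 25% profit-interest units): Vance 0.5578; Becker 0.3571; Tam 0.0850.
Proportional shares: Vance 418.38; Becker 267.84; Tam 63.78.
After rounding ($5): Vance $420; Becker $270; Tam $65. Sum = $755.
Difference $750 − $755 = −$5 applied to largest allocation (Vance): Vance becomes $415.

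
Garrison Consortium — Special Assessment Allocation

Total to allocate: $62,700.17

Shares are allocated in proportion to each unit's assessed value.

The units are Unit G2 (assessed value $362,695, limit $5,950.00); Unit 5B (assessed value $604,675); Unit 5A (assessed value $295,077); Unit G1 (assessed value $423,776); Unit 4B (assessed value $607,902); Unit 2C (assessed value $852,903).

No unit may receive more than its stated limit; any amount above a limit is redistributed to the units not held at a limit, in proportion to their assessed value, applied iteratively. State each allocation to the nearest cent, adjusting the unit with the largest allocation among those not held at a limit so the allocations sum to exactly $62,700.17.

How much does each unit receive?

Unit G2: $5,950.00; Unit 5B: $12,324.46; Unit 5A: $6,014.25; Unit G1: $8,637.39; Unit 4B: $12,390.24; Unit 2C: $17,383.83

Total assessed value = 3,147,028.
Proportional shares (ignoring caps): Unit G2 7,226.1951; Unit 5B 12,047.3111; Unit 5A 5,879.0001; Unit G1 8,443.1493; Unit 4B 12,111.6046; Unit 2C 16,992.9098.
Capped: Unit G2 ($5,950.00); balance $56,750.17 reallocated over remaining assessed value 2,784,333.
Shares after redistribution: Unit 5B 12,324.4630 → $12,324.46; Unit 5A 6,014.2483 → $6,014.25; Unit G1 8,637.3864 → $8,637.39; Unit 4B 12,390.2356 → $12,390.24; Unit 2C 17,383.8367 → $17,383.84.
Rounding difference −$0.01 applied to Unit 2C → $17,383.83.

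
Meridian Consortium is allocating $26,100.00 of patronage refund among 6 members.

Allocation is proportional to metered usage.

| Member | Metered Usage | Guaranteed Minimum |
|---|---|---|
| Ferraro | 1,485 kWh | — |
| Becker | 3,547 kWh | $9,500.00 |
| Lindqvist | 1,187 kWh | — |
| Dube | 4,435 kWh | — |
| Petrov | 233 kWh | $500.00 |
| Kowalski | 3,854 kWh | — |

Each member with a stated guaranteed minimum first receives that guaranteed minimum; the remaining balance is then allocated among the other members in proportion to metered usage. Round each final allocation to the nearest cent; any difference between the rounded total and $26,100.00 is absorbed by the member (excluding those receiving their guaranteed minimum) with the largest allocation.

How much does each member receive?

Ferraro: $2,181.23 · Becker: $9,500.00 · Lindqvist: $1,743.52 · Dube: $6,514.32 · Petrov: $500.00 · Kowalski: $5,660.93

Minimums first: Becker $9,500.00; Petrov $500.00. Balance $16,100.00.
Balance split over remaining metered usage 10,961: Ferraro 2,181.2335 → $2,181.23; Lindqvist 1,743.5179 → $1,743.52; Dube 6,514.3235 → $6,514.32; Kowalski 5,660.9251 → $5,660.93.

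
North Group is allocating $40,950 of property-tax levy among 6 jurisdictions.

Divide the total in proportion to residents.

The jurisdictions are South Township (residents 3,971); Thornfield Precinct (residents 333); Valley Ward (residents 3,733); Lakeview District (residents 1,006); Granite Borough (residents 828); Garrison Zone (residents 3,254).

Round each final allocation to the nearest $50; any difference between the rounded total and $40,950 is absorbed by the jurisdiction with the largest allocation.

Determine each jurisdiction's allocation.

Combined residents = 13,125.
Proportional shares: South Township 3,971/13,125 × $40,950 = 12,389.52; Thornfield Precinct 333/13,125 × $40,950 = 1,038.96; Valley Ward 3,733/13,125 × $40,950 = 11,646.96; Lakeview District 1,006/13,125 × $40,950 = 3,138.72; Granite Borough 828/13,125 × $40,950 = 2,583.36; Garrison Zone 3,254/13,125 × $40,950 = 10,152.48.
At nearest $50: South Township $12,400; Thornfield Precinct $1,050; Valley Ward $11,650; Lakeview District $3,150; Granite Borough $2,600; Garrison Zone $10,150. Sum = $41,000.
Difference $40,950 − $41,000 = −$50 applied to largest allocation (South Township): South Township becomes $12,350.

South Township: $12,350 · Thornfield Precinct: $1,050 · Valley Ward: $11,650 · Lakeview District: $3,150 · Granite Borough: $2,600 · Garrison Zone: $10,150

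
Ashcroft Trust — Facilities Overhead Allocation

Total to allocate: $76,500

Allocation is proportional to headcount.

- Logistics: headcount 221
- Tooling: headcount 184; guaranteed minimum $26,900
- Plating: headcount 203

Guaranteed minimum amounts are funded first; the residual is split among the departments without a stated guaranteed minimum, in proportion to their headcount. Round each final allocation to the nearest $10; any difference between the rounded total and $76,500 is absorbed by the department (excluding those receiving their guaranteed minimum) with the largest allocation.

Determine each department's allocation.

Guaranteed amounts: Tooling $26,900. Remaining pool $49,600.
Remaining pool split over remaining headcount 424: Logistics 25,852.83 → $25,850; Plating 23,747.17 → $23,750.

Logistics: $25,850 | Tooling: $26,900 | Plating: $23,750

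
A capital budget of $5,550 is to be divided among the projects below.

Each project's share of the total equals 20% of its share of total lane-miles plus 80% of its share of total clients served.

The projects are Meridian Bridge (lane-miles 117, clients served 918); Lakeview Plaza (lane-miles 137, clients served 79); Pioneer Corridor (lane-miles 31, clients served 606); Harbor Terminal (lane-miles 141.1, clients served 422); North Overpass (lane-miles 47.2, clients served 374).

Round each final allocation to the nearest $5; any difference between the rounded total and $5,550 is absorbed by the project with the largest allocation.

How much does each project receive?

Lane-miles total 473.3; clients served total 2,399.
Blended shares (20% lane-miles + 80% clients served): Meridian Bridge 0.3556; Lakeview Plaza 0.0842; Pioneer Corridor 0.2152; Harbor Terminal 0.2003; North Overpass 0.1447.
Proportional shares: Meridian Bridge 1,973.40; Lakeview Plaza 467.51; Pioneer Corridor 1,194.27; Harbor Terminal 1,111.94; North Overpass 802.88.
Rounded to nearest $5: Meridian Bridge $1,975; Lakeview Plaza $470; Pioneer Corridor $1,195; Harbor Terminal $1,110; North Overpass $805. Sum = $5,555.
Difference $5,550 − $5,555 = −$5 applied to largest allocation (Meridian Bridge): Meridian Bridge becomes $1,970.

Meridian Bridge: $1,970 · Lakeview Plaza: $470 · Pioneer Corridor: $1,195 · Harbor Terminal: $1,110 · North Overpass: $805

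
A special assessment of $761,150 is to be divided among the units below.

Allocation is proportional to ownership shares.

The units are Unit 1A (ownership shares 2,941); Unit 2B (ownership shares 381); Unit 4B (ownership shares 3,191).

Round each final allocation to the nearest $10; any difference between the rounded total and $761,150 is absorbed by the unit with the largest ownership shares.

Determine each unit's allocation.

Unit 1A: $343,700; Unit 2B: $44,530; Unit 4B: $372,920

Total ownership shares = 2,941 + 381 + 3,191 = 6,513.
Raw shares: Unit 1A 343,703.69; Unit 2B 44,526.05; Unit 4B 372,920.26.
After rounding ($10): Unit 1A $343,700; Unit 2B $44,530; Unit 4B $372,920. Sum = $761,150.
Sum already equals the total — no adjustment.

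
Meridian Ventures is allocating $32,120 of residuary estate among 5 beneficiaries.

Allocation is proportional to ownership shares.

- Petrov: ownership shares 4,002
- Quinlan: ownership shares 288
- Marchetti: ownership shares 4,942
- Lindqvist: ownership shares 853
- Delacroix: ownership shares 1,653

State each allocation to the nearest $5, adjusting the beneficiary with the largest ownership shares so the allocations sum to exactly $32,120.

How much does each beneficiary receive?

Petrov: $10,950; Quinlan: $790; Marchetti: $13,520; Lindqvist: $2,335; Delacroix: $4,525

Combined ownership shares = 4,002 + 288 + 4,942 + 853 + 1,653 = 11,738.
Unrounded shares: Petrov 10,951.12; Quinlan 788.09; Marchetti 13,523.35; Lindqvist 2,334.16; Delacroix 4,523.29.
After rounding ($5): Petrov $10,950; Quinlan $790; Marchetti $13,525; Lindqvist $2,335; Delacroix $4,525. Sum = $32,125.
Difference $32,120 − $32,125 = −$5 applied to largest ownership shares (Marchetti): Marchetti becomes $13,520.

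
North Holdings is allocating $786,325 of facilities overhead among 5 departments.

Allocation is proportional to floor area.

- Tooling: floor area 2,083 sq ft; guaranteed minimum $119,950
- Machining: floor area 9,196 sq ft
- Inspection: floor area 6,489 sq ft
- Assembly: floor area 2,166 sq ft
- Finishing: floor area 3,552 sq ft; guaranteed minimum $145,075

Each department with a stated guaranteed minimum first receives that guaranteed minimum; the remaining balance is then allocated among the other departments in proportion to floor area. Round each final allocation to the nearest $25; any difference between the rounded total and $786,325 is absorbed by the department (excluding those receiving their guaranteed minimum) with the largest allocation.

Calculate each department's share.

Tooling: $119,950 | Machining: $268,550 | Inspection: $189,500 | Assembly: $63,250 | Finishing: $145,075

Guaranteed amounts: Tooling $119,950; Finishing $145,075. Remaining pool $521,300.
Remaining pool split over remaining floor area 17,851: Machining 268,549.37 → $268,550; Inspection 189,497.27 → $189,500; Assembly 63,253.36 → $63,250.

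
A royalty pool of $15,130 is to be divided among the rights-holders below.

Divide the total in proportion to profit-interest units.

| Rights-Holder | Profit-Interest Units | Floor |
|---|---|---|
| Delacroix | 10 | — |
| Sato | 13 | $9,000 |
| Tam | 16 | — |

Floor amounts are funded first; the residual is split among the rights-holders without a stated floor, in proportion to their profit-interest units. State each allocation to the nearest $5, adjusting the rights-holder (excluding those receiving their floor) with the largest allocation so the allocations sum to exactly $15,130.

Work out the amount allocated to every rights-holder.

Fund the minimums — Sato $9,000. Residual $6,130.
Residual split over remaining profit-interest units 26: Delacroix 2,357.69 → $2,360; Tam 3,772.31 → $3,770.

Delacroix: $2,360; Sato: $9,000; Tam: $3,770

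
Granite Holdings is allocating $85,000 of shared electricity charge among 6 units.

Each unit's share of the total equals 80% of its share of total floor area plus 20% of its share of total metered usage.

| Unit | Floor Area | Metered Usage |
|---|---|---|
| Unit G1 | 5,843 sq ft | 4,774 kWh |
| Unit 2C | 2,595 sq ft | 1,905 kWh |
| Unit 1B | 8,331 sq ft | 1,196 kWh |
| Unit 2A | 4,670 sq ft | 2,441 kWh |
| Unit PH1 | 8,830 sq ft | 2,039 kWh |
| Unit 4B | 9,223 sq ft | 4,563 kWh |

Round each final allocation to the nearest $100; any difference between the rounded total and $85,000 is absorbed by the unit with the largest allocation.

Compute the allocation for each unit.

Totals — floor area 39,492, metered usage 16,918.
Blended shares (80% floor area + 20% metered usage): Unit G1 0.1748; Unit 2C 0.0751; Unit 1B 0.1829; Unit 2A 0.1235; Unit PH1 0.2030; Unit 4B 0.2408.
Raw shares: Unit G1 14,858.01; Unit 2C 6,382.48; Unit 1B 15,546.68; Unit 2A 10,493.95; Unit PH1 17,252.97; Unit 4B 20,465.90.
Rounded to nearest $100: Unit G1 $14,900; Unit 2C $6,400; Unit 1B $15,500; Unit 2A $10,500; Unit PH1 $17,300; Unit 4B $20,500. Sum = $85,100.
Difference $85,000 − $85,100 = −$100 applied to largest allocation (Unit 4B): Unit 4B becomes $20,400.

Unit G1: $14,900 · Unit 2C: $6,400 · Unit 1B: $15,500 · Unit 2A: $10,500 · Unit PH1: $17,300 · Unit 4B: $20,400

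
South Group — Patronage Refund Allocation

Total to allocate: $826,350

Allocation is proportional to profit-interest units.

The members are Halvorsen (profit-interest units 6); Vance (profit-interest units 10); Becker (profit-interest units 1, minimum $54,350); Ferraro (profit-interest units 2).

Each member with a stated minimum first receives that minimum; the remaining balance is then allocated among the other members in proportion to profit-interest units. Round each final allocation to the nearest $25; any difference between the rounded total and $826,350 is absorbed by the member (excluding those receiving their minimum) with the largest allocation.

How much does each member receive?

Minimums first: Becker $54,350. Residual $772,000.
Residual split over remaining profit-interest units 18: Halvorsen 257,333.33 → $257,325; Vance 428,888.89 → $428,900; Ferraro 85,777.78 → $85,775.

Halvorsen: $257,325; Vance: $428,900; Becker: $54,350; Ferraro: $85,775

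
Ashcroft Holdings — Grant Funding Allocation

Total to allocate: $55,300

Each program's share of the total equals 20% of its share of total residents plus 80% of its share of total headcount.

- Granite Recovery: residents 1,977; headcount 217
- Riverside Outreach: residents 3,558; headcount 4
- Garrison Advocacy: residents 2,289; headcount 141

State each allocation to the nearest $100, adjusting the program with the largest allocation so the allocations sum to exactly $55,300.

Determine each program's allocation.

Granite Recovery: $29,300 | Riverside Outreach: $5,500 | Garrison Advocacy: $20,500

Residents total 7,824; headcount total 362.
Composite weights (20% residents + 80% headcount): Granite Recovery 0.5301; Riverside Outreach 0.0998; Garrison Advocacy 0.3701.
Proportional shares: Granite Recovery 29,314.24; Riverside Outreach 5,518.43; Garrison Advocacy 20,467.33.
After rounding ($100): Granite Recovery $29,300; Riverside Outreach $5,500; Garrison Advocacy $20,500. Sum = $55,300.
Sum already equals the total — no adjustment.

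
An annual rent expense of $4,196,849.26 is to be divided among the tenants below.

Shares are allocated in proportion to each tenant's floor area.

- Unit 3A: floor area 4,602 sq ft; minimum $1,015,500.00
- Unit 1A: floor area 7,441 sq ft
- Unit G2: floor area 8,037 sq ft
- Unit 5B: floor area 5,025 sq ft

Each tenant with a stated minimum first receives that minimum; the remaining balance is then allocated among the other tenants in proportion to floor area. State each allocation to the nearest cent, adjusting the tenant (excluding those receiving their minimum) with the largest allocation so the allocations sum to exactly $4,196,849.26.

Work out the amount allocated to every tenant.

Unit 3A: $1,015,500.00; Unit 1A: $1,154,583.22; Unit G2: $1,247,061.60; Unit 5B: $779,704.44

Minimums first: Unit 3A $1,015,500.00. Residual $3,181,349.26.
Residual split over remaining floor area 20,503: Unit 1A 1,154,583.2241 → $1,154,583.22; Unit G2 1,247,061.6009 → $1,247,061.60; Unit 5B 779,704.43503 → $779,704.44.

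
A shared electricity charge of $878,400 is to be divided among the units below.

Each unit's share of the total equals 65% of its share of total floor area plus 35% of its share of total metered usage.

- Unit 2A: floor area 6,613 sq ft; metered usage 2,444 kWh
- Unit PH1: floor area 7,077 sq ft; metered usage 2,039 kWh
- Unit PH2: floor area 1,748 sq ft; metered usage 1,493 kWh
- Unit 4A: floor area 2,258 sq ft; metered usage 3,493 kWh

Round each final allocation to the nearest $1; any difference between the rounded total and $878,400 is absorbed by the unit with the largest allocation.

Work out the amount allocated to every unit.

Totals — floor area 17,696, metered usage 9,469.
Blended shares (65% floor area + 35% metered usage): Unit 2A 0.3332; Unit PH1 0.3353; Unit PH2 0.1194; Unit 4A 0.2121.
Unrounded shares: Unit 2A 292,719.83; Unit PH1 294,541.19; Unit PH2 104,873.88; Unit 4A 186,265.10.
Rounded to nearest $1: Unit 2A $292,720; Unit PH1 $294,541; Unit PH2 $104,874; Unit 4A $186,265. Sum = $878,400.
No rounding difference to absorb.

Unit 2A: $292,720 · Unit PH1: $294,541 · Unit PH2: $104,874 · Unit 4A: $186,265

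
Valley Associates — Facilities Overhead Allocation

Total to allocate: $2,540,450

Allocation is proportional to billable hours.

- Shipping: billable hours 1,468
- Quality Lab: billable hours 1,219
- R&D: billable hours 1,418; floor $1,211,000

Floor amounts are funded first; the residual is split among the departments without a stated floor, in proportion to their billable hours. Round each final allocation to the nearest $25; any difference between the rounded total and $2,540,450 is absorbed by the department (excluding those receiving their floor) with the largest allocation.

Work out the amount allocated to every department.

Shipping: $726,325 · Quality Lab: $603,125 · R&D: $1,211,000

Minimums first: R&D $1,211,000. Balance $1,329,450.
Balance split over remaining billable hours 2,687: Shipping 726,324.00 → $726,325; Quality Lab 603,126.00 → $603,125.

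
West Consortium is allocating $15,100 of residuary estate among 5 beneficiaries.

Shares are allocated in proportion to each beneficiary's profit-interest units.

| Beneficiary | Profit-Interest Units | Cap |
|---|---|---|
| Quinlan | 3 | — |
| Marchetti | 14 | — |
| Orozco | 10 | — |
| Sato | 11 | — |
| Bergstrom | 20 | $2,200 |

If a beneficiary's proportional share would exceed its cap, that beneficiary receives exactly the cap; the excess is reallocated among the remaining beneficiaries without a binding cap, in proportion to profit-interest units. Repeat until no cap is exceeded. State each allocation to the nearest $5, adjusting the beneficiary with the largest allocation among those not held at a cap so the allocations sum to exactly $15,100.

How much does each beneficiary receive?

Sum of profit-interest units: 58.
Unconstrained shares: Quinlan 781.03; Marchetti 3,644.83; Orozco 2,603.45; Sato 2,863.79; Bergstrom 5,206.90.
Cap binds for Bergstrom ($2,200); balance $12,900 reallocated over remaining profit-interest units 38.
Remaining shares: Quinlan 1,018.42 → $1,020; Marchetti 4,752.63 → $4,755; Orozco 3,394.74 → $3,395; Sato 3,734.21 → $3,735.
Rounding difference −$5 applied to Marchetti → $4,750.

Quinlan: $1,020 | Marchetti: $4,750 | Orozco: $3,395 | Sato: $3,735 | Bergstrom: $2,200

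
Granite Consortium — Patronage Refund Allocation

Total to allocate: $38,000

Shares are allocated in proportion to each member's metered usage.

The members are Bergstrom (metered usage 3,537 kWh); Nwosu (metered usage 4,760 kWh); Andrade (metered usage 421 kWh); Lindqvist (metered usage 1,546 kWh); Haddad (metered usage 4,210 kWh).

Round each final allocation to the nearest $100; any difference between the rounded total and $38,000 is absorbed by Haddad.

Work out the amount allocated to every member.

Combined metered usage = 14,474.
Raw shares: Bergstrom 3,537/14,474 × $38,000 = 9,286.03; Nwosu 4,760/14,474 × $38,000 = 12,496.89; Andrade 421/14,474 × $38,000 = 1,105.29; Lindqvist 1,546/14,474 × $38,000 = 4,058.86; Haddad 4,210/14,474 × $38,000 = 11,052.92.
Rounded to nearest $100: Bergstrom $9,300; Nwosu $12,500; Andrade $1,100; Lindqvist $4,100; Haddad $11,100. Sum = $38,100.
Difference $38,000 − $38,100 = −$100 applied to Haddad: Haddad becomes $11,000.

Bergstrom: $9,300; Nwosu: $12,500; Andrade: $1,100; Lindqvist: $4,100; Haddad: $11,000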